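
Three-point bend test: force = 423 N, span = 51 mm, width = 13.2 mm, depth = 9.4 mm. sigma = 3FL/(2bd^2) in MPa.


sigma = 3*423*51/(2*13.2*9.4^2) = 27.7 MPa

27.7


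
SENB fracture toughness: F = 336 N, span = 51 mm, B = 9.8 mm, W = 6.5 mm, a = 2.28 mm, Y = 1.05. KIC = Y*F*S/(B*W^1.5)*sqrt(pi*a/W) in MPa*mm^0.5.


KIC = 1.05*336*51/(9.8*6.5^1.5)*sqrt(pi*2.28/6.5) = 116.3

116.3


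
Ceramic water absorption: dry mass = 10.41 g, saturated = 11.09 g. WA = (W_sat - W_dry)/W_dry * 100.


WA = (11.09 - 10.41) / 10.41 * 100 = 6.53%

6.53


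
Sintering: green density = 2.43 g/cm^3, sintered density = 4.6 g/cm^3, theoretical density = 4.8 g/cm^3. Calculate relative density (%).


Relative = 4.6 / 4.8 * 100 = 95.8%

95.8


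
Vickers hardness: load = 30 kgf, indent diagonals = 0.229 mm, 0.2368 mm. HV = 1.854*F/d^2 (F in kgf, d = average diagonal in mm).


d_avg = (0.229+0.2368)/2 = 0.2329 mm
HV = 1.854*30/0.2329^2 = 1025

1025


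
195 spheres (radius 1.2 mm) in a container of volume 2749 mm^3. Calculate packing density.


V_sphere = 4/3*pi*1.2^3 = 7.2382 mm^3
Total V = 195*7.2382 = 1411.449 mm^3
PD = 1411.449 / 2749 = 0.513

0.513


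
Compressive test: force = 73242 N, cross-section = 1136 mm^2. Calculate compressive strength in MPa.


CS = 73242 / 1136 = 64.5 MPa

64.5


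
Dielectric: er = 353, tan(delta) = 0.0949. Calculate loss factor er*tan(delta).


Loss = 353 * 0.0949 = 33.5

33.5


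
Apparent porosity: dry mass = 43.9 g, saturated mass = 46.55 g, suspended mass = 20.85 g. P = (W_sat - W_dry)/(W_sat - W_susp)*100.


P = (46.55 - 43.9) / (46.55 - 20.85) * 100 = 2.65 / 25.7 * 100 = 10.3%

10.3


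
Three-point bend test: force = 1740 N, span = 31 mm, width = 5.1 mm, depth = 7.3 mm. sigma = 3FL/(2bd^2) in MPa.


sigma = 3*1740*31/(2*5.1*7.3^2) = 297.7 MPa

297.7


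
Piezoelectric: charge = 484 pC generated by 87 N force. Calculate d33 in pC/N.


d33 = 484 / 87 = 5.6 pC/N

5.6


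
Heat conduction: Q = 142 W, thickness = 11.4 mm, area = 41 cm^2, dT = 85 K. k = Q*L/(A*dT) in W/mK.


k = 142*11.4/1000/(41/10000*85) = 4.65 W/mK

4.65


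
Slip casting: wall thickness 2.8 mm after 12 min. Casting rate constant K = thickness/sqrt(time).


K = 2.8 / sqrt(12) = 2.8 / 3.4641 = 0.808 mm/min^0.5

0.808


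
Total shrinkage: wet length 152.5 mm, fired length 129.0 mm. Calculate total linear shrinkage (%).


TS = (152.5 - 129.0) / 152.5 * 100 = 15.41%

15.41


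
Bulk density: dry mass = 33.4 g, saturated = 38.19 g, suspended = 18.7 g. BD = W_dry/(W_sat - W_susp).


BD = 33.4 / (38.19 - 18.7) = 33.4 / 19.49 = 1.714 g/cm^3

1.714


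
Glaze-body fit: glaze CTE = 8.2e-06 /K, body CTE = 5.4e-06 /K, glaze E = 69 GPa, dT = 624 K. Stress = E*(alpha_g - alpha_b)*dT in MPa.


Stress = 69*1000*(8.2e-06 - 5.4e-06)*624 = 120.6 MPa

120.6


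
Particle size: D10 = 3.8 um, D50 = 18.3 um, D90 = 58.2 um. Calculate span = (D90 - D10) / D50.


Span = (58.2 - 3.8) / 18.3 = 54.4 / 18.3 = 2.973

2.973


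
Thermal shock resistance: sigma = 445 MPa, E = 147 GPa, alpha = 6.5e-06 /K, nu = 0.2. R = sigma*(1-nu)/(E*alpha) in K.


R = 445*(1-0.2)/(147*1000*6.5e-06) = 373 K

373


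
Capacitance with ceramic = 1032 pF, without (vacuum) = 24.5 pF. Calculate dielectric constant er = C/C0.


er = 1032 / 24.5 = 42.12

42.12


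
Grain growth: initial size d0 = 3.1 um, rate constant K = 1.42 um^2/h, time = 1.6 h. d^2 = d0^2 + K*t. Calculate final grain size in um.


d^2 = 3.1^2 + 1.42*1.6 = 11.882
d = sqrt(11.882) = 3.45 um

3.45


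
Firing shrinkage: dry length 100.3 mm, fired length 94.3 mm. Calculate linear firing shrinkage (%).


FS = (100.3 - 94.3) / 100.3 * 100 = 5.98%

5.98


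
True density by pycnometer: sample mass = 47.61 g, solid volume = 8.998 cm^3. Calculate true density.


TD = 47.61 / 8.998 = 5.291 g/cm^3

5.291


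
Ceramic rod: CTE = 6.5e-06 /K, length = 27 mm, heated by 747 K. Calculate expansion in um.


dL = 6.5e-06 * 27 * 747 * 1000 = 131.099 um

131.099


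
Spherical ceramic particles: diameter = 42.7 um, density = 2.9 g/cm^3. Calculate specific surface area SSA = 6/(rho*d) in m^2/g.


SSA = 6 / (2.9 * 42.7) = 0.048 m^2/g

0.048


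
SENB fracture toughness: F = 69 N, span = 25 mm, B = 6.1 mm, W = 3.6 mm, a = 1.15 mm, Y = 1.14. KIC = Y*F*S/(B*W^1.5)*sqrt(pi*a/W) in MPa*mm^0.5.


KIC = 1.14*69*25/(6.1*3.6^1.5)*sqrt(pi*1.15/3.6) = 47.28

47.28


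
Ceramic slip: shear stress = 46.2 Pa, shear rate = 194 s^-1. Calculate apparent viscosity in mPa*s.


eta = tau/gamma * 1000 = 46.2/194 * 1000 = 238.1 mPa*s

238.1


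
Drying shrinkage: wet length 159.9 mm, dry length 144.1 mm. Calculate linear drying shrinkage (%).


DS = (159.9 - 144.1) / 159.9 * 100 = 9.88%

9.88


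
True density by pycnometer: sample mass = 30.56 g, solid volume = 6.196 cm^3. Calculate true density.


TD = 30.56 / 6.196 = 4.932 g/cm^3

4.932


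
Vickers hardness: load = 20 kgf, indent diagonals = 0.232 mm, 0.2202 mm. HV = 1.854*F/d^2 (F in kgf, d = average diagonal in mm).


d_avg = (0.232+0.2202)/2 = 0.2261 mm
HV = 1.854*20/0.2261^2 = 725

725


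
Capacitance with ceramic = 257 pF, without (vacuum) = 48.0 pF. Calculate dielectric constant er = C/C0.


er = 257 / 48.0 = 5.35

5.35


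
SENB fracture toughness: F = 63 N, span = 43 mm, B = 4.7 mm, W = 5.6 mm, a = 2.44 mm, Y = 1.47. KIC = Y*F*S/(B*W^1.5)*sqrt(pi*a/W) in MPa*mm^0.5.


KIC = 1.47*63*43/(4.7*5.6^1.5)*sqrt(pi*2.44/5.6) = 74.8

74.8


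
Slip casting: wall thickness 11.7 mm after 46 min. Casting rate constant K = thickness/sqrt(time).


K = 11.7 / sqrt(46) = 11.7 / 6.7823 = 1.725 mm/min^0.5

1.725


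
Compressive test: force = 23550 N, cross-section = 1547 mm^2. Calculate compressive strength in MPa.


CS = 23550 / 1547 = 15.2 MPa

15.2


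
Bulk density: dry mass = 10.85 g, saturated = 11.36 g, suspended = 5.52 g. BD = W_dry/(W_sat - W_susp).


BD = 10.85 / (11.36 - 5.52) = 10.85 / 5.84 = 1.858 g/cm^3

1.858


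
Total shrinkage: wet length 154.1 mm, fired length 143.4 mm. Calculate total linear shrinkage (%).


TS = (154.1 - 143.4) / 154.1 * 100 = 6.94%

6.94


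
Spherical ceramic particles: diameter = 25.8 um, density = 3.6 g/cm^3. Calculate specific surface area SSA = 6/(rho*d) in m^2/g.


SSA = 6 / (3.6 * 25.8) = 0.065 m^2/g

0.065


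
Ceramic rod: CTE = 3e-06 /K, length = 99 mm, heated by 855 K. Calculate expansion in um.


dL = 3e-06 * 99 * 855 * 1000 = 253.935 um

253.935


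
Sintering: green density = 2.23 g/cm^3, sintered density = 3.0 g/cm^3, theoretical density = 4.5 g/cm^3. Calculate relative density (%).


Relative = 3.0 / 4.5 * 100 = 66.7%

66.7


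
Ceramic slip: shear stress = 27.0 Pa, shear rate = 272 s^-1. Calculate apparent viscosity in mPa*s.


eta = tau/gamma * 1000 = 27.0/272 * 1000 = 99.3 mPa*s

99.3


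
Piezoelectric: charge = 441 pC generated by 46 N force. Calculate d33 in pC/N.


d33 = 441 / 46 = 9.6 pC/N

9.6


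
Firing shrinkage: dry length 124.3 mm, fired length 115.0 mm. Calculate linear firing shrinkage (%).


FS = (124.3 - 115.0) / 124.3 * 100 = 7.48%

7.48


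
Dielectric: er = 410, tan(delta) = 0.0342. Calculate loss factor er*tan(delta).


Loss = 410 * 0.0342 = 14.022

14.022


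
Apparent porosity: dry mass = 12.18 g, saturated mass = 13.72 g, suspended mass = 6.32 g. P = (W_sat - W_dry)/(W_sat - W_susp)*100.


P = (13.72 - 12.18) / (13.72 - 6.32) * 100 = 1.54 / 7.4 * 100 = 20.8%

20.8


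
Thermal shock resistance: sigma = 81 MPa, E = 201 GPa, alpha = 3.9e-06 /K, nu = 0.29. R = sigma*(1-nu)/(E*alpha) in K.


R = 81*(1-0.29)/(201*1000*3.9e-06) = 73 K

73


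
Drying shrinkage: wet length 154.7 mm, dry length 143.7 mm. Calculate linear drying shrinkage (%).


DS = (154.7 - 143.7) / 154.7 * 100 = 7.11%

7.11


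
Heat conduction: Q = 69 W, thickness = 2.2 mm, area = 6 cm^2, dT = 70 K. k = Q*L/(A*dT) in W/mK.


k = 69*2.2/1000/(6/10000*70) = 3.61 W/mK

3.61


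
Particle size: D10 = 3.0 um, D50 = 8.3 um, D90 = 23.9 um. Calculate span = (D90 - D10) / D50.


Span = (23.9 - 3.0) / 8.3 = 20.9 / 8.3 = 2.518

2.518


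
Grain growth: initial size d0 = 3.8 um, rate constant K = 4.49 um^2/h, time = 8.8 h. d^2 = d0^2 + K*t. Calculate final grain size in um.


d^2 = 3.8^2 + 4.49*8.8 = 53.952
d = sqrt(53.952) = 7.35 um

7.35


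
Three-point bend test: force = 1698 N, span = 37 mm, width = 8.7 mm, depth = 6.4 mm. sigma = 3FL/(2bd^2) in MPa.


sigma = 3*1698*37/(2*8.7*6.4^2) = 264.5 MPa

264.5


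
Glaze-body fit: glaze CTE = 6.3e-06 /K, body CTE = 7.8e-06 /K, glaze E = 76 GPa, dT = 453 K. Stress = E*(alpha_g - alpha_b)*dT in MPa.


Stress = 76*1000*(6.3e-06 - 7.8e-06)*453 = -51.6 MPa

-51.6


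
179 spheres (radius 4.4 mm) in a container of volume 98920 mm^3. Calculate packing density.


V_sphere = 4/3*pi*4.4^3 = 356.8179 mm^3
Total V = 179*356.8179 = 63870.4041 mm^3
PD = 63870.4041 / 98920 = 0.646

0.646


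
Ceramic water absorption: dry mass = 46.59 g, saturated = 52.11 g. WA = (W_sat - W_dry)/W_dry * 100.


WA = (52.11 - 46.59) / 46.59 * 100 = 11.85%

11.85


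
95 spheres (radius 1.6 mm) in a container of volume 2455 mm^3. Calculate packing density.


V_sphere = 4/3*pi*1.6^3 = 17.1573 mm^3
Total V = 95*17.1573 = 1629.9435 mm^3
PD = 1629.9435 / 2455 = 0.664

0.664


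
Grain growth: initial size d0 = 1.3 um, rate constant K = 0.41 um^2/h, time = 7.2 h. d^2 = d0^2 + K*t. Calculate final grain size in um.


d^2 = 1.3^2 + 0.41*7.2 = 4.642
d = sqrt(4.642) = 2.15 um

2.15


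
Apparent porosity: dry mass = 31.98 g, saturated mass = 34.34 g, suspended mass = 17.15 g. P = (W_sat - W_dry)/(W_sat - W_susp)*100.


P = (34.34 - 31.98) / (34.34 - 17.15) * 100 = 2.36 / 17.19 * 100 = 13.7%

13.7


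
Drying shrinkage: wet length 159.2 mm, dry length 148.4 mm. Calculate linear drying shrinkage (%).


DS = (159.2 - 148.4) / 159.2 * 100 = 6.78%

6.78


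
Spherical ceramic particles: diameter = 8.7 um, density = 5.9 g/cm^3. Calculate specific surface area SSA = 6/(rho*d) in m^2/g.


SSA = 6 / (5.9 * 8.7) = 0.117 m^2/g

0.117


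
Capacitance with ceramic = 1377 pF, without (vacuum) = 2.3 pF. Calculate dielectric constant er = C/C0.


er = 1377 / 2.3 = 598.7

598.7


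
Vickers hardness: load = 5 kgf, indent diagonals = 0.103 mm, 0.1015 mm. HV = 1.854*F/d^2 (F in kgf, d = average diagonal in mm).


d_avg = (0.103+0.1015)/2 = 0.10225 mm
HV = 1.854*5/0.10225^2 = 887

887


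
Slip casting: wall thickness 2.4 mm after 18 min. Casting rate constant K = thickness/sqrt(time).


K = 2.4 / sqrt(18) = 2.4 / 4.2426 = 0.566 mm/min^0.5

0.566


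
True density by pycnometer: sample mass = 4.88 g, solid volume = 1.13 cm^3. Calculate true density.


TD = 4.88 / 1.13 = 4.319 g/cm^3

4.319


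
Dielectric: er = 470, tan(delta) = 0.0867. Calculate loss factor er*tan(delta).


Loss = 470 * 0.0867 = 40.749

40.749


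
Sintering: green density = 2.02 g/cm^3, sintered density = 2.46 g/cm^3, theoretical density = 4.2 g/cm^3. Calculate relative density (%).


Relative = 2.46 / 4.2 * 100 = 58.6%

58.6


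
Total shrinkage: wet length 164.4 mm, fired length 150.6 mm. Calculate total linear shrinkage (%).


TS = (164.4 - 150.6) / 164.4 * 100 = 8.39%

8.39


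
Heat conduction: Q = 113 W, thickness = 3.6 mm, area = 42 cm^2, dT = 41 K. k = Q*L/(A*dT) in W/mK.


k = 113*3.6/1000/(42/10000*41) = 2.36 W/mK

2.36


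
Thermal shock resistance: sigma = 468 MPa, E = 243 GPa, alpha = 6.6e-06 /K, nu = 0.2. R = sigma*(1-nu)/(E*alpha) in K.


R = 468*(1-0.2)/(243*1000*6.6e-06) = 233 K

233


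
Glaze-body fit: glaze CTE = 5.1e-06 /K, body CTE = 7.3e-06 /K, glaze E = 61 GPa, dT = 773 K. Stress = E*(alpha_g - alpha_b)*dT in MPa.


Stress = 61*1000*(5.1e-06 - 7.3e-06)*773 = -103.7 MPa

-103.7


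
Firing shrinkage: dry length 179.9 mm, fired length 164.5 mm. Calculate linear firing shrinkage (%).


FS = (179.9 - 164.5) / 179.9 * 100 = 8.56%

8.56


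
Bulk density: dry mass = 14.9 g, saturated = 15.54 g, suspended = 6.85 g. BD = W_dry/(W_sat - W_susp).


BD = 14.9 / (15.54 - 6.85) = 14.9 / 8.69 = 1.715 g/cm^3

1.715


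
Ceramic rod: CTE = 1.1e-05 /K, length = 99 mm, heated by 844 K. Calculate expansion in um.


dL = 1.1e-05 * 99 * 844 * 1000 = 919.116 um

919.116


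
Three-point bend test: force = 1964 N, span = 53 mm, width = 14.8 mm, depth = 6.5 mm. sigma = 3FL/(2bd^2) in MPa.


sigma = 3*1964*53/(2*14.8*6.5^2) = 249.7 MPa

249.7


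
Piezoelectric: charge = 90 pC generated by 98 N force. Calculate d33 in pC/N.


d33 = 90 / 98 = 0.9 pC/N

0.9


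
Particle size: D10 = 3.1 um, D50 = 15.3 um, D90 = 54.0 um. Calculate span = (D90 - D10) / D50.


Span = (54.0 - 3.1) / 15.3 = 50.9 / 15.3 = 3.327

3.327


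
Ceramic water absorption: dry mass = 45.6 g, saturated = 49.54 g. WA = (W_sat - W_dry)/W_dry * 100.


WA = (49.54 - 45.6) / 45.6 * 100 = 8.64%

8.64


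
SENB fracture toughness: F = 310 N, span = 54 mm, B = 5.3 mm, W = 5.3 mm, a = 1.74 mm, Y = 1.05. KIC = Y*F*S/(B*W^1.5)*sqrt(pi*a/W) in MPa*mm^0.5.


KIC = 1.05*310*54/(5.3*5.3^1.5)*sqrt(pi*1.74/5.3) = 276.04

276.04


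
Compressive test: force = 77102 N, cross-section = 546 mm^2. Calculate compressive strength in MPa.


CS = 77102 / 546 = 141.2 MPa

141.2


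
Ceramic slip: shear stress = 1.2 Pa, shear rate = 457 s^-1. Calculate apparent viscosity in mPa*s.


eta = tau/gamma * 1000 = 1.2/457 * 1000 = 2.6 mPa*s

2.6


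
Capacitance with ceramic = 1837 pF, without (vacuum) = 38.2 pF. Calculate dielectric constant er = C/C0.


er = 1837 / 38.2 = 48.09

48.09


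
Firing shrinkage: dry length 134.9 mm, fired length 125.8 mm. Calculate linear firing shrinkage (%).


FS = (134.9 - 125.8) / 134.9 * 100 = 6.75%

6.75


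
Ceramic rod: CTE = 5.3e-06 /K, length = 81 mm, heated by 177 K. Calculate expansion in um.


dL = 5.3e-06 * 81 * 177 * 1000 = 75.986 um

75.986


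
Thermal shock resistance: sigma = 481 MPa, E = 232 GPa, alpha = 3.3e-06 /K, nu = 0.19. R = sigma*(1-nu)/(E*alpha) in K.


R = 481*(1-0.19)/(232*1000*3.3e-06) = 509 K

509


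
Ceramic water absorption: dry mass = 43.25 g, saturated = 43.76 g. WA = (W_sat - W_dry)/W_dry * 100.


WA = (43.76 - 43.25) / 43.25 * 100 = 1.18%

1.18


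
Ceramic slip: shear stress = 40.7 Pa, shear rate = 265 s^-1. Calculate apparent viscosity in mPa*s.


eta = tau/gamma * 1000 = 40.7/265 * 1000 = 153.6 mPa*s

153.6


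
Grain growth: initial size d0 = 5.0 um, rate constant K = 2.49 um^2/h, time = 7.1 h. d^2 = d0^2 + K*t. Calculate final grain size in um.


d^2 = 5.0^2 + 2.49*7.1 = 42.679
d = sqrt(42.679) = 6.53 um

6.53


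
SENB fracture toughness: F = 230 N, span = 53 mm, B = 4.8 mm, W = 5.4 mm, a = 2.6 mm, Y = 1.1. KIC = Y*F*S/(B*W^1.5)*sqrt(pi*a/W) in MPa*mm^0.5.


KIC = 1.1*230*53/(4.8*5.4^1.5)*sqrt(pi*2.6/5.4) = 273.8

273.8


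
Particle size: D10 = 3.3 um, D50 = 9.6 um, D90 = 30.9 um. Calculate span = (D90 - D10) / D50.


Span = (30.9 - 3.3) / 9.6 = 27.6 / 9.6 = 2.875

2.875


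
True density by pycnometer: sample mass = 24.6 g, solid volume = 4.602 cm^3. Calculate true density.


TD = 24.6 / 4.602 = 5.346 g/cm^3

5.346


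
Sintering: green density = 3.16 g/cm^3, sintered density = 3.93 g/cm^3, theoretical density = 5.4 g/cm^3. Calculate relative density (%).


Relative = 3.93 / 5.4 * 100 = 72.8%

72.8


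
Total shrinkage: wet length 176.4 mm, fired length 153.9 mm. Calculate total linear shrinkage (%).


TS = (176.4 - 153.9) / 176.4 * 100 = 12.76%

12.76


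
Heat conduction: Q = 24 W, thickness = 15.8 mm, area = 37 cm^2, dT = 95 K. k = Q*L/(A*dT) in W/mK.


k = 24*15.8/1000/(37/10000*95) = 1.08 W/mK

1.08


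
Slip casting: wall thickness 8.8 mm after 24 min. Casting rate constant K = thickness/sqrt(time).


K = 8.8 / sqrt(24) = 8.8 / 4.899 = 1.796 mm/min^0.5

1.796


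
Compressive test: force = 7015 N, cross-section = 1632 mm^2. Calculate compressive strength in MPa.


CS = 7015 / 1632 = 4.3 MPa

4.3


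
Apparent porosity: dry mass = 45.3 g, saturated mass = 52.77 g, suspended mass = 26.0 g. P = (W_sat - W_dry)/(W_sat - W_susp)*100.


P = (52.77 - 45.3) / (52.77 - 26.0) * 100 = 7.47 / 26.77 * 100 = 27.9%

27.9


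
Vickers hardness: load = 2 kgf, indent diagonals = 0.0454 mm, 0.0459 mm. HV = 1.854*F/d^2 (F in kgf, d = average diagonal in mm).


d_avg = (0.0454+0.0459)/2 = 0.04565 mm
HV = 1.854*2/0.04565^2 = 1779

1779


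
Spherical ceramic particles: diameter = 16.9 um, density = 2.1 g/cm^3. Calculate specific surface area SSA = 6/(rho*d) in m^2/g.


SSA = 6 / (2.1 * 16.9) = 0.169 m^2/g

0.169


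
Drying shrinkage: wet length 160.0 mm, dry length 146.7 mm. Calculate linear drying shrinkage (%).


DS = (160.0 - 146.7) / 160.0 * 100 = 8.31%

8.31


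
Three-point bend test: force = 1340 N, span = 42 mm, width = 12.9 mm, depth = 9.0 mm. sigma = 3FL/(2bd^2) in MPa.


sigma = 3*1340*42/(2*12.9*9.0^2) = 80.8 MPa

80.8


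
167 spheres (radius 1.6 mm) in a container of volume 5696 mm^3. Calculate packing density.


V_sphere = 4/3*pi*1.6^3 = 17.1573 mm^3
Total V = 167*17.1573 = 2865.2691 mm^3
PD = 2865.2691 / 5696 = 0.503

0.503


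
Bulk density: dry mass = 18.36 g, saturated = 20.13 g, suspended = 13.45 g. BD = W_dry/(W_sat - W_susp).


BD = 18.36 / (20.13 - 13.45) = 18.36 / 6.68 = 2.749 g/cm^3

2.749


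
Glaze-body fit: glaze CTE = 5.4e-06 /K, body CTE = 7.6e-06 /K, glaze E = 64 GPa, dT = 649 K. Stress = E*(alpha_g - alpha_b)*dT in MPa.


Stress = 64*1000*(5.4e-06 - 7.6e-06)*649 = -91.4 MPa

-91.4


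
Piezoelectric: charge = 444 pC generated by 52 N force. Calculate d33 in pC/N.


d33 = 444 / 52 = 8.5 pC/N

8.5


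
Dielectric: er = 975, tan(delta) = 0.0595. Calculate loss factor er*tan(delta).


Loss = 975 * 0.0595 = 58.013

58.013


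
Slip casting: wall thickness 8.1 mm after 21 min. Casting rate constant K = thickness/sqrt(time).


K = 8.1 / sqrt(21) = 8.1 / 4.5826 = 1.768 mm/min^0.5

1.768


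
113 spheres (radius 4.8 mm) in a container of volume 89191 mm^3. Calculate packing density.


V_sphere = 4/3*pi*4.8^3 = 463.2467 mm^3
Total V = 113*463.2467 = 52346.8771 mm^3
PD = 52346.8771 / 89191 = 0.587

0.587


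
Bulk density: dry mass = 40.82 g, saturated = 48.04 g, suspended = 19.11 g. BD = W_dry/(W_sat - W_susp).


BD = 40.82 / (48.04 - 19.11) = 40.82 / 28.93 = 1.411 g/cm^3

1.411


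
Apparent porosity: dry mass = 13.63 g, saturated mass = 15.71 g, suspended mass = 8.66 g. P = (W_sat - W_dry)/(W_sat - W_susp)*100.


P = (15.71 - 13.63) / (15.71 - 8.66) * 100 = 2.08 / 7.05 * 100 = 29.5%

29.5


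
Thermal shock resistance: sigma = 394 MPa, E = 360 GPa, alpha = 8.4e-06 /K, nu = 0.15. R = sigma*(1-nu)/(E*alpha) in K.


R = 394*(1-0.15)/(360*1000*8.4e-06) = 111 K

111


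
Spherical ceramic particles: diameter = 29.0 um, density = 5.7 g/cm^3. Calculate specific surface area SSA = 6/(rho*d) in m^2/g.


SSA = 6 / (5.7 * 29.0) = 0.036 m^2/g

0.036


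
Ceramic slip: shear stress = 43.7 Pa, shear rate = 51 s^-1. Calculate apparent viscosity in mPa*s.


eta = tau/gamma * 1000 = 43.7/51 * 1000 = 856.9 mPa*s

856.9


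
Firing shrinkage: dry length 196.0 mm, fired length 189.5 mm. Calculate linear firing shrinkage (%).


FS = (196.0 - 189.5) / 196.0 * 100 = 3.32%

3.32


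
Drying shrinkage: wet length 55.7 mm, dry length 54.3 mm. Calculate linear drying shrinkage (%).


DS = (55.7 - 54.3) / 55.7 * 100 = 2.51%

2.51


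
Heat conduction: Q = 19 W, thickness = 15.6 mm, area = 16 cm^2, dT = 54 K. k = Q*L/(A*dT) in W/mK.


k = 19*15.6/1000/(16/10000*54) = 3.43 W/mK

3.43


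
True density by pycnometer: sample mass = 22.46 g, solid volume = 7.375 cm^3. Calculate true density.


TD = 22.46 / 7.375 = 3.045 g/cm^3

3.045


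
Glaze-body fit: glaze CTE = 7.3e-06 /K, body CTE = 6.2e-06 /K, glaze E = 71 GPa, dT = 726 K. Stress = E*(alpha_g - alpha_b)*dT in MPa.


Stress = 71*1000*(7.3e-06 - 6.2e-06)*726 = 56.7 MPa

56.7


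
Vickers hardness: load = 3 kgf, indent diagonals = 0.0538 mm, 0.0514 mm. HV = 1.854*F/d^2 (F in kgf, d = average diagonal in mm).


d_avg = (0.0538+0.0514)/2 = 0.0526 mm
HV = 1.854*3/0.0526^2 = 2010

2010


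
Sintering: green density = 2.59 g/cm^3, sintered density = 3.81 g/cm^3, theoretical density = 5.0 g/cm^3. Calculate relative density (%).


Relative = 3.81 / 5.0 * 100 = 76.2%

76.2


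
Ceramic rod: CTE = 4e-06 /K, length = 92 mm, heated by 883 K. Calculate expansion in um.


dL = 4e-06 * 92 * 883 * 1000 = 324.944 um

324.944


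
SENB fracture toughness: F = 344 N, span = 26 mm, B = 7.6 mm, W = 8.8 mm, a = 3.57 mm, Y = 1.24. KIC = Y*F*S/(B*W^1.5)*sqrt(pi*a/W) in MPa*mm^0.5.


KIC = 1.24*344*26/(7.6*8.8^1.5)*sqrt(pi*3.57/8.8) = 63.11

63.11


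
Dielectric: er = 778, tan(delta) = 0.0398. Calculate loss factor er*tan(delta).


Loss = 778 * 0.0398 = 30.964

30.964


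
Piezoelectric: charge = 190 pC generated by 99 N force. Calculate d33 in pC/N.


d33 = 190 / 99 = 1.9 pC/N

1.9


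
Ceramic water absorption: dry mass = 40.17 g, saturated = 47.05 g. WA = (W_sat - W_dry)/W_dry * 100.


WA = (47.05 - 40.17) / 40.17 * 100 = 17.13%

17.13


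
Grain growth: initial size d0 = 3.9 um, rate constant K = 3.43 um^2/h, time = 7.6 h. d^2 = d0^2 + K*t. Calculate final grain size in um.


d^2 = 3.9^2 + 3.43*7.6 = 41.278
d = sqrt(41.278) = 6.42 um

6.42


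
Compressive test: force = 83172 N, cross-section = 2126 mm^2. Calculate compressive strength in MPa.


CS = 83172 / 2126 = 39.1 MPa

39.1


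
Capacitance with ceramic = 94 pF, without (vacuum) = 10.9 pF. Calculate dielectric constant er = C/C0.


er = 94 / 10.9 = 8.62

8.62


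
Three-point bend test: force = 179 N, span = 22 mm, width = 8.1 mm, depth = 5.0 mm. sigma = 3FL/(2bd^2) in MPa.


sigma = 3*179*22/(2*8.1*5.0^2) = 29.2 MPa

29.2


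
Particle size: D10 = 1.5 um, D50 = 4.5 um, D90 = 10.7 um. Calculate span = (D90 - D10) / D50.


Span = (10.7 - 1.5) / 4.5 = 9.2 / 4.5 = 2.044

2.044


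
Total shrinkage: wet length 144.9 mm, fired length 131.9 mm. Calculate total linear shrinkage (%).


TS = (144.9 - 131.9) / 144.9 * 100 = 8.97%

8.97


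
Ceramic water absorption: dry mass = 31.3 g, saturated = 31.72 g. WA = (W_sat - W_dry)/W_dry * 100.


WA = (31.72 - 31.3) / 31.3 * 100 = 1.34%

1.34


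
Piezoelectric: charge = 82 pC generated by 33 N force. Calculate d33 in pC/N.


d33 = 82 / 33 = 2.5 pC/N

2.5


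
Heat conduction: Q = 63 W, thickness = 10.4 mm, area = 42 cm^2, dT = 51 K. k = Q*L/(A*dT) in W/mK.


k = 63*10.4/1000/(42/10000*51) = 3.06 W/mK

3.06


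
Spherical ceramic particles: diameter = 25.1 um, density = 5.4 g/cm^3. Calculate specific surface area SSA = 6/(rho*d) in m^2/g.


SSA = 6 / (5.4 * 25.1) = 0.044 m^2/g

0.044


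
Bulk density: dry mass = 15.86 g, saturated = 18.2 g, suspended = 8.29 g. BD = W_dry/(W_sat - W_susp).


BD = 15.86 / (18.2 - 8.29) = 15.86 / 9.91 = 1.6 g/cm^3

1.6


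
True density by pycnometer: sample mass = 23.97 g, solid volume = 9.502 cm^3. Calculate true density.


TD = 23.97 / 9.502 = 2.523 g/cm^3

2.523


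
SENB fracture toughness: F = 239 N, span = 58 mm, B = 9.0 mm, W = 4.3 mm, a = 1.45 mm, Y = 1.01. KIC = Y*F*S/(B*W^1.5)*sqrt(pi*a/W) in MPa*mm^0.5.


KIC = 1.01*239*58/(9.0*4.3^1.5)*sqrt(pi*1.45/4.3) = 179.57

179.57


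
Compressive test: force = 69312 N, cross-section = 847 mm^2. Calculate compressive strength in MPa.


CS = 69312 / 847 = 81.8 MPa

81.8


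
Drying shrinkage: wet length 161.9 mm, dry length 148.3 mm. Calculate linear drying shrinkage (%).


DS = (161.9 - 148.3) / 161.9 * 100 = 8.4%

8.4


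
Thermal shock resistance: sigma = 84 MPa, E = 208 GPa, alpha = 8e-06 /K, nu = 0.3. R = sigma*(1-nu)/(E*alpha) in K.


R = 84*(1-0.3)/(208*1000*8e-06) = 35 K

35


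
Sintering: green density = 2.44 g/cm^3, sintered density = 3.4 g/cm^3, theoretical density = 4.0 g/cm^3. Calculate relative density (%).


Relative = 3.4 / 4.0 * 100 = 85.0%

85.0


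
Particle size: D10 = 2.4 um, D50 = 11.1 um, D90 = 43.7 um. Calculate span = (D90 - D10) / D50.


Span = (43.7 - 2.4) / 11.1 = 41.3 / 11.1 = 3.721

3.721


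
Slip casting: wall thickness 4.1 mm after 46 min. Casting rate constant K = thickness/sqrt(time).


K = 4.1 / sqrt(46) = 4.1 / 6.7823 = 0.605 mm/min^0.5

0.605


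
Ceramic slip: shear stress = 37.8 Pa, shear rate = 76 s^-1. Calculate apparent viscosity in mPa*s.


eta = tau/gamma * 1000 = 37.8/76 * 1000 = 497.4 mPa*s

497.4


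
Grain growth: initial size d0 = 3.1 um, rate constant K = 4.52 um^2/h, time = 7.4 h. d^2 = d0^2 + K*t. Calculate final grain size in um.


d^2 = 3.1^2 + 4.52*7.4 = 43.058
d = sqrt(43.058) = 6.56 um

6.56


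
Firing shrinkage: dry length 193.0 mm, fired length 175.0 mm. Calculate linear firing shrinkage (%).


FS = (193.0 - 175.0) / 193.0 * 100 = 9.33%

9.33


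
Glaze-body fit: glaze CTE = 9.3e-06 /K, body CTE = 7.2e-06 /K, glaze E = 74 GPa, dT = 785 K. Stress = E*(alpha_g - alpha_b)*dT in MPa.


Stress = 74*1000*(9.3e-06 - 7.2e-06)*785 = 122.0 MPa

122.0


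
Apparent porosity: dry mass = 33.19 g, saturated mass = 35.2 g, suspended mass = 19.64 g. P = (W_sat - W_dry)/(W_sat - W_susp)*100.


P = (35.2 - 33.19) / (35.2 - 19.64) * 100 = 2.01 / 15.56 * 100 = 12.9%

12.9


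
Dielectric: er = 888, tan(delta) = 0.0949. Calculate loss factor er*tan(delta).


Loss = 888 * 0.0949 = 84.271

84.271


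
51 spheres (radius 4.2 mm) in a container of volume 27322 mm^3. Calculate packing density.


V_sphere = 4/3*pi*4.2^3 = 310.3391 mm^3
Total V = 51*310.3391 = 15827.2941 mm^3
PD = 15827.2941 / 27322 = 0.579

0.579


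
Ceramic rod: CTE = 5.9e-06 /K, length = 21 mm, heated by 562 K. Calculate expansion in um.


dL = 5.9e-06 * 21 * 562 * 1000 = 69.632 um

69.632


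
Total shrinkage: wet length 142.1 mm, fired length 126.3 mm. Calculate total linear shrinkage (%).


TS = (142.1 - 126.3) / 142.1 * 100 = 11.12%

11.12


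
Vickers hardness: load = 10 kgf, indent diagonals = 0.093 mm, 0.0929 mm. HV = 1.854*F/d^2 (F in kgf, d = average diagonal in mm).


d_avg = (0.093+0.0929)/2 = 0.09295 mm
HV = 1.854*10/0.09295^2 = 2146

2146


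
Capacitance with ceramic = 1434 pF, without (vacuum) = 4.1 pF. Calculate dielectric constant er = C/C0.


er = 1434 / 4.1 = 349.76

349.76


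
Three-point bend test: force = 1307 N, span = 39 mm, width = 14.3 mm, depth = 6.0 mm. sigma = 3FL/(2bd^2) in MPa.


sigma = 3*1307*39/(2*14.3*6.0^2) = 148.5 MPa

148.5


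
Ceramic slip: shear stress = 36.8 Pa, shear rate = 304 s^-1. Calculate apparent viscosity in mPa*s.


eta = tau/gamma * 1000 = 36.8/304 * 1000 = 121.1 mPa*s

121.1


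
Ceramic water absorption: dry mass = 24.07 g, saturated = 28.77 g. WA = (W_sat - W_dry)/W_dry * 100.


WA = (28.77 - 24.07) / 24.07 * 100 = 19.53%

19.53


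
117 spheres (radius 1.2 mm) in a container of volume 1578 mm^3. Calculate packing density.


V_sphere = 4/3*pi*1.2^3 = 7.2382 mm^3
Total V = 117*7.2382 = 846.8694 mm^3
PD = 846.8694 / 1578 = 0.537

0.537


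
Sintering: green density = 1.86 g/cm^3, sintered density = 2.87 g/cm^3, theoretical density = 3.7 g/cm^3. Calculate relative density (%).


Relative = 2.87 / 3.7 * 100 = 77.6%

77.6


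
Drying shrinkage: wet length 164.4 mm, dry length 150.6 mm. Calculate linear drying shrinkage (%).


DS = (164.4 - 150.6) / 164.4 * 100 = 8.39%

8.39


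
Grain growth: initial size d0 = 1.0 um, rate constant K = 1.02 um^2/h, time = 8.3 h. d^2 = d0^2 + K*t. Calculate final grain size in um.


d^2 = 1.0^2 + 1.02*8.3 = 9.466
d = sqrt(9.466) = 3.08 um

3.08


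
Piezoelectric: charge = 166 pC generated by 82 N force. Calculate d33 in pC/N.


d33 = 166 / 82 = 2.0 pC/N

2.0


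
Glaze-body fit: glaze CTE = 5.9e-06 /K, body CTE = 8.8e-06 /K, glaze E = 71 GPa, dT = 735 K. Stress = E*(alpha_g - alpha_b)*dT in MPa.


Stress = 71*1000*(5.9e-06 - 8.8e-06)*735 = -151.3 MPa

-151.3


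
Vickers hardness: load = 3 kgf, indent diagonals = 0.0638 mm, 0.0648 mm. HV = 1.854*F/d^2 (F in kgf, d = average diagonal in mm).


d_avg = (0.0638+0.0648)/2 = 0.0643 mm
HV = 1.854*3/0.0643^2 = 1345

1345


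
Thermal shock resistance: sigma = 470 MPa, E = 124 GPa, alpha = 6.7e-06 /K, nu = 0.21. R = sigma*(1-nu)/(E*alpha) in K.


R = 470*(1-0.21)/(124*1000*6.7e-06) = 447 K

447


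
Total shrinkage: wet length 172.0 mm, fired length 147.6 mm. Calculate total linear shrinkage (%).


TS = (172.0 - 147.6) / 172.0 * 100 = 14.19%

14.19


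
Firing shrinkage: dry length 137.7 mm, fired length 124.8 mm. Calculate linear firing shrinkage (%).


FS = (137.7 - 124.8) / 137.7 * 100 = 9.37%

9.37


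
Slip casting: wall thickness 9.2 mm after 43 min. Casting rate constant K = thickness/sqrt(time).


K = 9.2 / sqrt(43) = 9.2 / 6.5574 = 1.403 mm/min^0.5

1.403


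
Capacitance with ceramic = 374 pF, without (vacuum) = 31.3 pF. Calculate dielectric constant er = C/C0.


er = 374 / 31.3 = 11.95

11.95


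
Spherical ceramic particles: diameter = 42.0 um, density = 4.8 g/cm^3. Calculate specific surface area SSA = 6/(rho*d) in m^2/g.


SSA = 6 / (4.8 * 42.0) = 0.03 m^2/g

0.03


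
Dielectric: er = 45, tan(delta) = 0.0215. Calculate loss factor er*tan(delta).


Loss = 45 * 0.0215 = 0.968

0.968


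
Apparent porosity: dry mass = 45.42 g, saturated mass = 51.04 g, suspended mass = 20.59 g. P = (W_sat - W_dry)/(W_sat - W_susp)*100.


P = (51.04 - 45.42) / (51.04 - 20.59) * 100 = 5.62 / 30.45 * 100 = 18.5%

18.5


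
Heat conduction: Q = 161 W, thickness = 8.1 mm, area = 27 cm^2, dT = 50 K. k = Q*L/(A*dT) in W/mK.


k = 161*8.1/1000/(27/10000*50) = 9.66 W/mK

9.66


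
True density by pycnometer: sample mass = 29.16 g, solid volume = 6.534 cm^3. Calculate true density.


TD = 29.16 / 6.534 = 4.463 g/cm^3

4.463


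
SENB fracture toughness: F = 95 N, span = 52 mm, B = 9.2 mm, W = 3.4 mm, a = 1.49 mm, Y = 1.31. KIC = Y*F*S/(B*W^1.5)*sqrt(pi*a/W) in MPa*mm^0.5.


KIC = 1.31*95*52/(9.2*3.4^1.5)*sqrt(pi*1.49/3.4) = 131.65

131.65


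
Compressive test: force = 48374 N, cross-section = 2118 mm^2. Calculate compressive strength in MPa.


CS = 48374 / 2118 = 22.8 MPa

22.8


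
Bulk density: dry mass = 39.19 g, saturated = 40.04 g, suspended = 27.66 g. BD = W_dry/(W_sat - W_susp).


BD = 39.19 / (40.04 - 27.66) = 39.19 / 12.38 = 3.166 g/cm^3

3.166


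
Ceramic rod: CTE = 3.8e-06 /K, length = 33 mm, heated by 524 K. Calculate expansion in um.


dL = 3.8e-06 * 33 * 524 * 1000 = 65.71 um

65.71


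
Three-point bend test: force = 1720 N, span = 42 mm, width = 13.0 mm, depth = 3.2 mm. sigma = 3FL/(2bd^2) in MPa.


sigma = 3*1720*42/(2*13.0*3.2^2) = 814.0 MPa

814.0


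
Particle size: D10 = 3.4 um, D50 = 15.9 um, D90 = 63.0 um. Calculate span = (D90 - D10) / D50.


Span = (63.0 - 3.4) / 15.9 = 59.6 / 15.9 = 3.748

3.748


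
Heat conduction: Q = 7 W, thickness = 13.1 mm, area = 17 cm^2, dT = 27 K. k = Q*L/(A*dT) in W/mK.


k = 7*13.1/1000/(17/10000*27) = 2.0 W/mK

2.0


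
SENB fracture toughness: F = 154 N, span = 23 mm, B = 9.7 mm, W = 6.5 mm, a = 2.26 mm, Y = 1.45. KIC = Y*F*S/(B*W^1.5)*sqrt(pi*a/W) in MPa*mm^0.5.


KIC = 1.45*154*23/(9.7*6.5^1.5)*sqrt(pi*2.26/6.5) = 33.39

33.39


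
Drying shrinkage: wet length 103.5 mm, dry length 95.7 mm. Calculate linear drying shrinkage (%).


DS = (103.5 - 95.7) / 103.5 * 100 = 7.54%

7.54


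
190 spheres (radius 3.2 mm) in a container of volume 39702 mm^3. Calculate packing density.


V_sphere = 4/3*pi*3.2^3 = 137.2583 mm^3
Total V = 190*137.2583 = 26079.077 mm^3
PD = 26079.077 / 39702 = 0.657

0.657


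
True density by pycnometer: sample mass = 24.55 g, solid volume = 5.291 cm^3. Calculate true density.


TD = 24.55 / 5.291 = 4.64 g/cm^3

4.64


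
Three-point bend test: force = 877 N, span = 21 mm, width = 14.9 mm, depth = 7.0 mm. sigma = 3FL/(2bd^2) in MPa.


sigma = 3*877*21/(2*14.9*7.0^2) = 37.8 MPa

37.8


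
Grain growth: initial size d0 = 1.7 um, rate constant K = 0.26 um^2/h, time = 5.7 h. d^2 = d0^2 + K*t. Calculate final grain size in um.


d^2 = 1.7^2 + 0.26*5.7 = 4.372
d = sqrt(4.372) = 2.09 um

2.09


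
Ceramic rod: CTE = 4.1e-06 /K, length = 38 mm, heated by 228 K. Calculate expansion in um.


dL = 4.1e-06 * 38 * 228 * 1000 = 35.522 um

35.522


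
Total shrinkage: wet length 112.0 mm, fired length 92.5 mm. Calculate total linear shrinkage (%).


TS = (112.0 - 92.5) / 112.0 * 100 = 17.41%

17.41


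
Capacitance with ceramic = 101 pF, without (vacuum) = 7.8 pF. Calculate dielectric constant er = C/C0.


er = 101 / 7.8 = 12.95

12.95


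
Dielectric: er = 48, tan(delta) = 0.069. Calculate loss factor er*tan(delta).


Loss = 48 * 0.069 = 3.312

3.312


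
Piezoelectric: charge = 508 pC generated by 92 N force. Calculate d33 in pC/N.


d33 = 508 / 92 = 5.5 pC/N

5.5


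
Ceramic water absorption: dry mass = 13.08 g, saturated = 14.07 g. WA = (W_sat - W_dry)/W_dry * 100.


WA = (14.07 - 13.08) / 13.08 * 100 = 7.57%

7.57


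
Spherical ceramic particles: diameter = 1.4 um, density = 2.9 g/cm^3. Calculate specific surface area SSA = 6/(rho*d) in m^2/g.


SSA = 6 / (2.9 * 1.4) = 1.478 m^2/g

1.478


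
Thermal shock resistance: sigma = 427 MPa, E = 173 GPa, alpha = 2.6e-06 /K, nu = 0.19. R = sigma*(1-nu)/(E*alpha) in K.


R = 427*(1-0.19)/(173*1000*2.6e-06) = 769 K

769


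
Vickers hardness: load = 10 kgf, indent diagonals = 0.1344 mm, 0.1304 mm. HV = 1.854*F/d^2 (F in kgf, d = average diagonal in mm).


d_avg = (0.1344+0.1304)/2 = 0.1324 mm
HV = 1.854*10/0.1324^2 = 1058

1058


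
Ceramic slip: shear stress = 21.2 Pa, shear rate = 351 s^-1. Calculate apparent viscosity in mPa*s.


eta = tau/gamma * 1000 = 21.2/351 * 1000 = 60.4 mPa*s

60.4


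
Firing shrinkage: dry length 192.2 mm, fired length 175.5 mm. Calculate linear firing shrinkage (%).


FS = (192.2 - 175.5) / 192.2 * 100 = 8.69%

8.69


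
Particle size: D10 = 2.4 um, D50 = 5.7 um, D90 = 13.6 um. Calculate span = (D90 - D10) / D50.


Span = (13.6 - 2.4) / 5.7 = 11.2 / 5.7 = 1.965

1.965


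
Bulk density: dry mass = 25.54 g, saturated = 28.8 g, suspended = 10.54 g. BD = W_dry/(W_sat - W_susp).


BD = 25.54 / (28.8 - 10.54) = 25.54 / 18.26 = 1.399 g/cm^3

1.399


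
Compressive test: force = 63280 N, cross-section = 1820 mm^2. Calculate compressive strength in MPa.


CS = 63280 / 1820 = 34.8 MPa

34.8


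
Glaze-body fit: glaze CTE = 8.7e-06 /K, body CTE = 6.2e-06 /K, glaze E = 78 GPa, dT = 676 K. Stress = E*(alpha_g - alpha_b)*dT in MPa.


Stress = 78*1000*(8.7e-06 - 6.2e-06)*676 = 131.8 MPa

131.8


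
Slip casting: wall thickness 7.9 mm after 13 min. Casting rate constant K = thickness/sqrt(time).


K = 7.9 / sqrt(13) = 7.9 / 3.6056 = 2.191 mm/min^0.5

2.191


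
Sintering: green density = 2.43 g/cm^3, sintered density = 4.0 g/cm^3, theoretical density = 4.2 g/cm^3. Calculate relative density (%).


Relative = 4.0 / 4.2 * 100 = 95.2%

95.2


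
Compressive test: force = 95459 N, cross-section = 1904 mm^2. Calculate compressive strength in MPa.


CS = 95459 / 1904 = 50.1 MPa

50.1


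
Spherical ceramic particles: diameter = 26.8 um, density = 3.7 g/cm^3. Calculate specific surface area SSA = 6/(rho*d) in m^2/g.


SSA = 6 / (3.7 * 26.8) = 0.061 m^2/g

0.061


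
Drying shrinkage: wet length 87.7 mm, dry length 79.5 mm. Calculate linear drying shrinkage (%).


DS = (87.7 - 79.5) / 87.7 * 100 = 9.35%

9.35


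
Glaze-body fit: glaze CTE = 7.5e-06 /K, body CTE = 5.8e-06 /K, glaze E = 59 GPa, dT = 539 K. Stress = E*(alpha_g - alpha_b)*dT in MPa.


Stress = 59*1000*(7.5e-06 - 5.8e-06)*539 = 54.1 MPa

54.1


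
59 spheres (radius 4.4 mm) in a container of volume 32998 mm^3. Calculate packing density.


V_sphere = 4/3*pi*4.4^3 = 356.8179 mm^3
Total V = 59*356.8179 = 21052.2561 mm^3
PD = 21052.2561 / 32998 = 0.638

0.638


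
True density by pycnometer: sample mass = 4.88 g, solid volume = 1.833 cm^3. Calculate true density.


TD = 4.88 / 1.833 = 2.662 g/cm^3

2.662


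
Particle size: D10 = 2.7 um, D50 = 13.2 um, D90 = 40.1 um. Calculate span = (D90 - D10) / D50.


Span = (40.1 - 2.7) / 13.2 = 37.4 / 13.2 = 2.833

2.833


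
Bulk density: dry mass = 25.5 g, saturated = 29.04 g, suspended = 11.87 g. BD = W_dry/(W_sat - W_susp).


BD = 25.5 / (29.04 - 11.87) = 25.5 / 17.17 = 1.485 g/cm^3

1.485


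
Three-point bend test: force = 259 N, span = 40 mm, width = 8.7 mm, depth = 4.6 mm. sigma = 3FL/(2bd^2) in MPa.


sigma = 3*259*40/(2*8.7*4.6^2) = 84.4 MPa

84.4


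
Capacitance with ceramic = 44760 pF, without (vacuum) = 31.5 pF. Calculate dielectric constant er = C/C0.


er = 44760 / 31.5 = 1420.95

1420.95


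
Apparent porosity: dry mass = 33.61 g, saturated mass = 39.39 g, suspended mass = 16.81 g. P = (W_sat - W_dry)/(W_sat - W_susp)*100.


P = (39.39 - 33.61) / (39.39 - 16.81) * 100 = 5.78 / 22.58 * 100 = 25.6%

25.6


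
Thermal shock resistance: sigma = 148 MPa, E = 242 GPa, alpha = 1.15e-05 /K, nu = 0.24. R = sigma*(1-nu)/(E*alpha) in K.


R = 148*(1-0.24)/(242*1000*1.15e-05) = 40 K

40


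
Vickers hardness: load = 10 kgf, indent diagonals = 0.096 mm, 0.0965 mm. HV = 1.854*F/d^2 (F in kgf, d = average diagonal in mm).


d_avg = (0.096+0.0965)/2 = 0.09625 mm
HV = 1.854*10/0.09625^2 = 2001

2001


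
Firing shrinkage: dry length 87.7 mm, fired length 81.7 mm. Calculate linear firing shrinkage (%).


FS = (87.7 - 81.7) / 87.7 * 100 = 6.84%

6.84


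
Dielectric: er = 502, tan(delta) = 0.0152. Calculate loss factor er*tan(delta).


Loss = 502 * 0.0152 = 7.63

7.63


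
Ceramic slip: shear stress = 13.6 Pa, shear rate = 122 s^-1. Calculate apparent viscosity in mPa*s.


eta = tau/gamma * 1000 = 13.6/122 * 1000 = 111.5 mPa*s

111.5


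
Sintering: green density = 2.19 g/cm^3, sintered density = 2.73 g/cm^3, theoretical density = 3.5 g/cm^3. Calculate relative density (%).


Relative = 2.73 / 3.5 * 100 = 78.0%

78.0


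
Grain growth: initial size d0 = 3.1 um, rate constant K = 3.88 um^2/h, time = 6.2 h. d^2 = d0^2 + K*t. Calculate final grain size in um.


d^2 = 3.1^2 + 3.88*6.2 = 33.666
d = sqrt(33.666) = 5.8 um

5.8


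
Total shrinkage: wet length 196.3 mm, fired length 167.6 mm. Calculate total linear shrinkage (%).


TS = (196.3 - 167.6) / 196.3 * 100 = 14.62%

14.62


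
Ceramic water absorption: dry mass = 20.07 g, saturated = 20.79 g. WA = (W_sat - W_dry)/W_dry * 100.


WA = (20.79 - 20.07) / 20.07 * 100 = 3.59%

3.59


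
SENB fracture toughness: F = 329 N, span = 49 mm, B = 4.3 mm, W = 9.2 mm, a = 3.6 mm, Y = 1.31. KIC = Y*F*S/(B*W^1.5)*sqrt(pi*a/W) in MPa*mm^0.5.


KIC = 1.31*329*49/(4.3*9.2^1.5)*sqrt(pi*3.6/9.2) = 195.14

195.14


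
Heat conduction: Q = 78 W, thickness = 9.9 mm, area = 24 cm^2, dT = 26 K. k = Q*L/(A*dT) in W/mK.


k = 78*9.9/1000/(24/10000*26) = 12.38 W/mK

12.38


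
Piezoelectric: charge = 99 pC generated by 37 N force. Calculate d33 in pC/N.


d33 = 99 / 37 = 2.7 pC/N

2.7
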